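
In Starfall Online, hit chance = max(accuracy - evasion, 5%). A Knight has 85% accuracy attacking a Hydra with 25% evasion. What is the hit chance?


accuracy - evasion = 85 - 25 = 60
Apply floor: max(60, 5) = 60
Hit chance = 60%

60%


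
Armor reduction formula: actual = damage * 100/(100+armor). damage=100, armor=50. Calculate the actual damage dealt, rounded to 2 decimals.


actual = 100 * 100 / (100 + 50)
= 100 * 100 / 150
= 10000 / 150
= 66.67

66.67 damage


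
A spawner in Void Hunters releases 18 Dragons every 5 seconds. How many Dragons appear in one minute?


Spawns per minute = count * (60 / interval)
= 18 * (60 / 5)
= 18 * 12.0
= 216.0

216.0 per minute


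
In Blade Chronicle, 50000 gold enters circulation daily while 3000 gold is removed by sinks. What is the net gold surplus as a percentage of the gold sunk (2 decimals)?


Net gold = 50000 - 3000 = 47000
Inflation rate = net / sunk * 100 = 47000 / 3000 * 100
= 15.666667 * 100
= 1566.67%

1566.67%


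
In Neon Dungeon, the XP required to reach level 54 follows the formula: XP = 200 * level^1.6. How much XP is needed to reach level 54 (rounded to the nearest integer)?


XP = 200 * level^1.6
Substitute level = 54:
XP = 200 * 54^1.6
= 200 * 591.3301
= 118266

118266 XP


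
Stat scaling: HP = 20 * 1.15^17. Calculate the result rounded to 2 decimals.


value = base * growth^level
= 20 * 1.15^17
= 20 * 10.761264
= 215.23

215.23 HP


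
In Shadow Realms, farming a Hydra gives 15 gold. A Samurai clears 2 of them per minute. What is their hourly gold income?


Gold per minute = 15 * 2 = 30
Gold per hour = 30 * 60 = 1800

1800 gold/hour


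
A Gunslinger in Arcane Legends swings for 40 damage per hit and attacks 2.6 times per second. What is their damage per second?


DPS = damage * attack_speed
= 40 * 2.6
= 104.0

104.0 DPS


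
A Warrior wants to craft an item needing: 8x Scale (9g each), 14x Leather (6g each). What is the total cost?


Cost breakdown:
  Scale: 8 * 9 = 72
  Leather: 14 * 6 = 84
Total = 72 + 84 = 156

156 gold


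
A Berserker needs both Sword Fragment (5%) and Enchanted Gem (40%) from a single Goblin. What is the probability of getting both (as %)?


For independent events, P(both) = P(A) * P(B)
= 5% * 40%
= 200 / 100 %
= 2.0%

2.0%


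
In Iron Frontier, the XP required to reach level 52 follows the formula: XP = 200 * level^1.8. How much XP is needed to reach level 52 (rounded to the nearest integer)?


XP = 200 * level^1.8
Substitute level = 52:
XP = 200 * 52^1.8
= 200 * 1226.8911
= 245378

245378 XP


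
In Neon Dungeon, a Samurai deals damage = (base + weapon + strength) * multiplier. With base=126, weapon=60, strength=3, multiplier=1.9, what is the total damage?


Sum base + weapon + str = 126 + 60 + 3 = 189
Multiply by 1.9:
189 * 1.9 = 359.1

359.1 damage


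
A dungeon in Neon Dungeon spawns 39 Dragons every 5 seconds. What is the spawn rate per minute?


Spawns per minute = count * (60 / interval)
= 39 * (60 / 5)
= 39 * 12.0
= 468.0

468.0 per minute


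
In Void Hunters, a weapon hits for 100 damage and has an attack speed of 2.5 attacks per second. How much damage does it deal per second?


DPS = damage * attack_speed
= 100 * 2.5
= 250.0

250.0 DPS


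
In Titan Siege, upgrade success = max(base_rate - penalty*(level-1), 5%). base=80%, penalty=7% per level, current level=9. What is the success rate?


raw_rate = 80 - 7 * (9 - 1)
= 80 - 7 * 8
= 80 - 56
= 24
Apply floor: max(24, 5) = 24%

24%


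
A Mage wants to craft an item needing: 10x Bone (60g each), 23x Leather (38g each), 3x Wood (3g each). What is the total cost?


Cost breakdown:
  Bone: 10 * 60 = 600
  Leather: 23 * 38 = 874
  Wood: 3 * 3 = 9
Total = 600 + 874 + 9 = 1483

1483 gold


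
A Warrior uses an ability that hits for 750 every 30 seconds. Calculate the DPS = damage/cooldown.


DPS = damage / cooldown
= 750 / 30
= 25.00

25.00 DPS


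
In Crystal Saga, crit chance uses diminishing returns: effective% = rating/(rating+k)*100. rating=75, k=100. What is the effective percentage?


effective% = rating / (rating + k) * 100
= 75 / (75 + 100) * 100
= 75 / 175 * 100
= 0.428571 * 100
= 42.86%

42.86%


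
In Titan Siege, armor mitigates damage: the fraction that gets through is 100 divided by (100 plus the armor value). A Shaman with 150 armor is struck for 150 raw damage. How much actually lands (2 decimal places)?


actual = 150 * 100 / (100 + 150)
= 150 * 100 / 250
= 15000 / 250
= 60.00

60.00 damage


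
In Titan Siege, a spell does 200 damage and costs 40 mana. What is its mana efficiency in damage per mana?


Efficiency = damage / mana
= 200 / 40
= 5.00

5.00 dmg/mana


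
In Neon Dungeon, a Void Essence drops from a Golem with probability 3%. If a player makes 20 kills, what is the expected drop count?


Expected drops = kills * (drop_rate / 100)
= 20 * (3 / 100)
= 20 * 0.03
= 0.6

0.6 drops


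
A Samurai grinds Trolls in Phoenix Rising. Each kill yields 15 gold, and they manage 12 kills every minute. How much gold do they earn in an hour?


Gold per minute = 15 * 12 = 180
Gold per hour = 180 * 60 = 10800

10800 gold/hour


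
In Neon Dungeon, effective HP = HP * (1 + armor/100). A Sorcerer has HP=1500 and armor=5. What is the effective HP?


EHP = 1500 * (1 + 5/100)
= 1500 * (1 + 0.05)
= 1500 * 1.05
= 1575.0

1575.0 EHP


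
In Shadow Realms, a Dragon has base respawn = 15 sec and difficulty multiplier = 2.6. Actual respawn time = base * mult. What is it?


Respawn time = base * multiplier
= 15 * 2.6
= 39.0 seconds

39.0 seconds


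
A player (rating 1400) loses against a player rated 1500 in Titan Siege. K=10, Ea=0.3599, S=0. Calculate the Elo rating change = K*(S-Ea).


Elo update: delta = K * (S - Ea), where S = 0 (loses)
S - Ea = 0 - 0.3599 = -0.3599
Rating change = 10 * -0.3599
= -3.60

-3.60 rating points


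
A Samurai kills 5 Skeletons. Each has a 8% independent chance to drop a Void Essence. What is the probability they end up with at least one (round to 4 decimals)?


P(at least one) = 1 - P(none) = 1 - (1-p)^n
p = 8/100 = 0.08
1 - p = 0.92
(1 - p)^5 = 0.92^5 = 0.659082
P(at least one) = 1 - 0.659082 = 0.3409

0.3409


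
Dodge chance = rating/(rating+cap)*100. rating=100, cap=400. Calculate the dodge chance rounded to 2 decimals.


dodge% = 100 / (100 + 400) * 100
= 100 / 500 * 100
= 0.2 * 100
= 20.00%

20.00%


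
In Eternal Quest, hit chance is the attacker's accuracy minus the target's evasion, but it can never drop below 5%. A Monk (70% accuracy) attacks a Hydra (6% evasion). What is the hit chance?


accuracy - evasion = 70 - 6 = 64
Apply floor: max(64, 5) = 64
Hit chance = 64%

64%


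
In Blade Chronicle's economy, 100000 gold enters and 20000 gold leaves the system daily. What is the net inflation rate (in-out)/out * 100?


Net gold = 100000 - 20000 = 80000
Inflation rate = net / sunk * 100 = 80000 / 20000 * 100
= 4.0 * 100
= 400.00%

400.00%


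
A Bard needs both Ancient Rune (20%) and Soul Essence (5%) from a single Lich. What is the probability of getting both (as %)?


For independent events, P(both) = P(A) * P(B)
= 20% * 5%
= 100 / 100 %
= 1.0%

1.0%


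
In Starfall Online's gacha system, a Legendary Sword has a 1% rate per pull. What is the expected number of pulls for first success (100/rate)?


Expected pulls for a geometric distribution = 1/p = 100 / rate%
= 100 / 1
= 100.0

100.0 pulls


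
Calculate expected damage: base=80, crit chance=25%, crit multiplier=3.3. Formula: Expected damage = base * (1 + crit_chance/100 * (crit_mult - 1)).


E[dmg] = base * (1 + crit_chance * (crit_mult - 1))
cc as decimal = 25/100 = 0.25
cm - 1 = 3.3 - 1 = 2.3
Bonus factor = 0.25 * 2.3 = 0.575
Total multiplier = 1 + 0.575 = 1.575
Expected damage = 80 * 1.575 = 126.00

126.00 damage


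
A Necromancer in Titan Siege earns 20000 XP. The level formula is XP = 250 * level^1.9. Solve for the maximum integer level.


XP = 250 * level^1.9, so level = (XP / 250)^(1/1.9)
= (20000 / 250)^(1/1.9)
= 80.0^0.5263
= 10.0375
Floor: level = 10

level 10


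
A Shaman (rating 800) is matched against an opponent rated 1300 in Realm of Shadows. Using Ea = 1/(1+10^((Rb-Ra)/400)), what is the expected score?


Elo expected score: Ea = 1/(1 + 10^((Rb-Ra)/400))
Rb - Ra = 1300 - 800 = 500
(Rb-Ra)/400 = 500/400 = 1.25
10^1.25 = 17.782794
Ea = 1/(1 + 17.782794) = 1/18.782794 = 0.0532

0.0532


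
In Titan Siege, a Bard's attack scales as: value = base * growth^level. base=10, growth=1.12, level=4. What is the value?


value = base * growth^level
= 10 * 1.12^4
= 10 * 1.573519
= 15.74

15.74 attack


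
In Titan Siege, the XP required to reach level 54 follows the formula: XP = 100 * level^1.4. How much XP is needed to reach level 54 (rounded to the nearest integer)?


XP = 100 * level^1.4
Substitute level = 54:
XP = 100 * 54^1.4
= 100 * 266.2878
= 26629

26629 XP


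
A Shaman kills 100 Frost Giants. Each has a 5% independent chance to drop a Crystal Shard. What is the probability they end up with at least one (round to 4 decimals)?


P(at least one) = 1 - P(none) = 1 - (1-p)^n
p = 5/100 = 0.05
1 - p = 0.95
(1 - p)^100 = 0.95^100 = 0.005921
P(at least one) = 1 - 0.005921 = 0.9941

0.9941


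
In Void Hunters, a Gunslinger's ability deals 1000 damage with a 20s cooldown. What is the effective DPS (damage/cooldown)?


DPS = damage / cooldown
= 1000 / 20
= 50.00

50.00 DPS


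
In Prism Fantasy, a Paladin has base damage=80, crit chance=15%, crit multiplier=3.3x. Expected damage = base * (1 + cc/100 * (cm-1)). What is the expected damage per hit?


E[dmg] = base * (1 + crit_chance * (crit_mult - 1))
cc as decimal = 15/100 = 0.15
cm - 1 = 3.3 - 1 = 2.3
Bonus factor = 0.15 * 2.3 = 0.345
Total multiplier = 1 + 0.345 = 1.345
Expected damage = 80 * 1.345 = 107.60

107.60 damage


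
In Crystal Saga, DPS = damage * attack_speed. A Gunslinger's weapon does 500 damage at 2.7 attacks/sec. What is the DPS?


DPS = damage * attack_speed
= 500 * 2.7
= 1350.0

1350.0 DPS


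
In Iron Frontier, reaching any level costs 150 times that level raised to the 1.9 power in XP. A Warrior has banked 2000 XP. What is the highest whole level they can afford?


XP = 150 * level^1.9, so level = (XP / 150)^(1/1.9)
= (2000 / 150)^(1/1.9)
= 13.3333^0.5263
= 3.9091
Floor: level = 3

level 3


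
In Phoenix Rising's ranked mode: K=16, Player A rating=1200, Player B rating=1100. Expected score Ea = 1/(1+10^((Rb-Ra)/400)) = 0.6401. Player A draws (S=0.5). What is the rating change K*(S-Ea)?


Elo update: delta = K * (S - Ea), where S = 0.5 (draws)
S - Ea = 0.5 - 0.6401 = -0.1401
Rating change = 16 * -0.1401
= -2.24

-2.24 rating points


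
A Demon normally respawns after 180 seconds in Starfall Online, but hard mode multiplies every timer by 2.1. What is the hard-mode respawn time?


Respawn time = base * multiplier
= 180 * 2.1
= 378.0 seconds

378.0 seconds


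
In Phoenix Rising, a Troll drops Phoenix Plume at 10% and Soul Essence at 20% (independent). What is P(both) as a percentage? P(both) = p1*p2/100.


For independent events, P(both) = P(A) * P(B)
= 10% * 20%
= 200 / 100 %
= 2.0%

2.0%


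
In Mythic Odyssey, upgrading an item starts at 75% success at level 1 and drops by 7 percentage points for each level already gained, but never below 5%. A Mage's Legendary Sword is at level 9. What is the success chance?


raw_rate = 75 - 7 * (9 - 1)
= 75 - 7 * 8
= 75 - 56
= 19
Apply floor: max(19, 5) = 19%

19%


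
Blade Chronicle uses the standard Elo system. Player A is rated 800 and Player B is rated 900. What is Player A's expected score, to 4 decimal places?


Elo expected score: Ea = 1/(1 + 10^((Rb-Ra)/400))
Rb - Ra = 900 - 800 = 100
(Rb-Ra)/400 = 100/400 = 0.25
10^0.25 = 1.778279
Ea = 1/(1 + 1.778279) = 1/2.778279 = 0.3599

0.3599


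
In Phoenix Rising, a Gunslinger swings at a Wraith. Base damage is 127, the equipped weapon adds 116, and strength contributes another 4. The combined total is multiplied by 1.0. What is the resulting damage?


Sum base + weapon + str = 127 + 116 + 4 = 247
Multiply by 1.0:
247 * 1.0 = 247.0

247.0 damage


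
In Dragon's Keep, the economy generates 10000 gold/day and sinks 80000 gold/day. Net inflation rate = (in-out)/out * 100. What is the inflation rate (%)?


Net gold = 10000 - 80000 = -70000
Inflation rate = net / sunk * 100 = -70000 / 80000 * 100
= -0.875 * 100
= -87.50%

-87.50%


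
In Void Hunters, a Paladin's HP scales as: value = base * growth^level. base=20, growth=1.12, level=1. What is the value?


value = base * growth^level
= 20 * 1.12^1
= 20 * 1.12
= 22.40

22.40 HP


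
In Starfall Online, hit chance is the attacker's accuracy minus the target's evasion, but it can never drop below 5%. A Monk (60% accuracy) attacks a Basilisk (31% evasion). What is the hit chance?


accuracy - evasion = 60 - 31 = 29
Apply floor: max(29, 5) = 29
Hit chance = 29%

29%


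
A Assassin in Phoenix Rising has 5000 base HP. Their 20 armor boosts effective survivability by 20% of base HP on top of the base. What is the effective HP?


EHP = 5000 * (1 + 20/100)
= 5000 * (1 + 0.2)
= 5000 * 1.2
= 6000.0

6000.0 EHP


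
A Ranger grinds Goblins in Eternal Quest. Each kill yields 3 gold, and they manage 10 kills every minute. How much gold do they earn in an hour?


Gold per minute = 3 * 10 = 30
Gold per hour = 30 * 60 = 1800

1800 gold/hour


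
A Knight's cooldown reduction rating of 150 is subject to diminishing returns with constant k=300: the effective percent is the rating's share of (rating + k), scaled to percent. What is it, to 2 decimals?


effective% = rating / (rating + k) * 100
= 150 / (150 + 300) * 100
= 150 / 450 * 100
= 0.333333 * 100
= 33.33%

33.33%


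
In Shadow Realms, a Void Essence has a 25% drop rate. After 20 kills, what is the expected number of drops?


Expected drops = kills * (drop_rate / 100)
= 20 * (25 / 100)
= 20 * 0.25
= 5.0

5.0 drops


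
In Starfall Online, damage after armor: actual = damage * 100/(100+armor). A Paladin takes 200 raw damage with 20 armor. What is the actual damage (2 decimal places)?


actual = 200 * 100 / (100 + 20)
= 200 * 100 / 120
= 20000 / 120
= 166.67

166.67 damage


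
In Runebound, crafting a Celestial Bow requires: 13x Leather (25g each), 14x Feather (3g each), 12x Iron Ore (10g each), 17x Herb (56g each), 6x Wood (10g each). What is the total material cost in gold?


Cost breakdown:
  Leather: 13 * 25 = 325
  Feather: 14 * 3 = 42
  Iron Ore: 12 * 10 = 120
  Herb: 17 * 56 = 952
  Wood: 6 * 10 = 60
Total = 325 + 42 + 120 + 952 + 60 = 1499

1499 gold


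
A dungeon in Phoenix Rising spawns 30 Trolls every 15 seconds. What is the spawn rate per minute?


Spawns per minute = count * (60 / interval)
= 30 * (60 / 15)
= 30 * 4.0
= 120.0

120.0 per minute


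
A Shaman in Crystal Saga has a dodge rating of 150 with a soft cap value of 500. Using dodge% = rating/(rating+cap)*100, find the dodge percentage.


dodge% = 150 / (150 + 500) * 100
= 150 / 650 * 100
= 0.230769 * 100
= 23.08%

23.08%


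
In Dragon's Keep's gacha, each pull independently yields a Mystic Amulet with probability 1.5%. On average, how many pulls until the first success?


Expected pulls for a geometric distribution = 1/p = 100 / rate%
= 100 / 1.5
= 66.67

66.67 pulls


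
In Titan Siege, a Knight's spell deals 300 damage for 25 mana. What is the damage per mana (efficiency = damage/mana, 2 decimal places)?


Efficiency = damage / mana
= 300 / 25
= 12.00

12.00 dmg/mana


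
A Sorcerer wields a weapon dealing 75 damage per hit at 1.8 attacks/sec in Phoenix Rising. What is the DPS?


DPS = damage * attack_speed
= 75 * 1.8
= 135.0

135.0 DPS


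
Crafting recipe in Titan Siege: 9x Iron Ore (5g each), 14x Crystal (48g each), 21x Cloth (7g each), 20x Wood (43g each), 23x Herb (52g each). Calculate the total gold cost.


Cost breakdown:
  Iron Ore: 9 * 5 = 45
  Crystal: 14 * 48 = 672
  Cloth: 21 * 7 = 147
  Wood: 20 * 43 = 860
  Herb: 23 * 52 = 1196
Total = 45 + 672 + 147 + 860 + 1196 = 2920

2920 gold


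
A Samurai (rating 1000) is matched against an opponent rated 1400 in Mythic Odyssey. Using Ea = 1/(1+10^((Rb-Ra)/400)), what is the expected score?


Elo expected score: Ea = 1/(1 + 10^((Rb-Ra)/400))
Rb - Ra = 1400 - 1000 = 400
(Rb-Ra)/400 = 400/400 = 1.0
10^1.0 = 10.0
Ea = 1/(1 + 10.0) = 1/11.0 = 0.0909

0.0909


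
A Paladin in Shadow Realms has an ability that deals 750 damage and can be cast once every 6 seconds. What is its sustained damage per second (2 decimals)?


DPS = damage / cooldown
= 750 / 6
= 125.00

125.00 DPS


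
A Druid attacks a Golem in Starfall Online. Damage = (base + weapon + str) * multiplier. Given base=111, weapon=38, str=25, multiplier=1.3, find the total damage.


Sum base + weapon + str = 111 + 38 + 25 = 174
Multiply by 1.3:
174 * 1.3 = 226.2

226.2 damage


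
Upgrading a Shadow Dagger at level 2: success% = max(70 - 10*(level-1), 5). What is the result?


raw_rate = 70 - 10 * (2 - 1)
= 70 - 10 * 1
= 70 - 10
= 60
Apply floor: max(60, 5) = 60%

60%


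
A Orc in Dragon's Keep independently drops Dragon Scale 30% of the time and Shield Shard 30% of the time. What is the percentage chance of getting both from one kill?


For independent events, P(both) = P(A) * P(B)
= 30% * 30%
= 900 / 100 %
= 9.0%

9.0%


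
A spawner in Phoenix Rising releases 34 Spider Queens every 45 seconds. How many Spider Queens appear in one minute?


Spawns per minute = count * (60 / interval)
= 34 * (60 / 45)
= 34 * 1.3333
= 45.33

45.33 per minute


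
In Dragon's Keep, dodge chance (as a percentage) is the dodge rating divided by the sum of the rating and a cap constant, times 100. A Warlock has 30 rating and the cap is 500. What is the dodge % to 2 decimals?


dodge% = 30 / (30 + 500) * 100
= 30 / 530 * 100
= 0.056604 * 100
= 5.66%

5.66%


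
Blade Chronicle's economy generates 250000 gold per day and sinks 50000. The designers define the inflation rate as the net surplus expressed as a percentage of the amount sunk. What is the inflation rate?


Net gold = 250000 - 50000 = 200000
Inflation rate = net / sunk * 100 = 200000 / 50000 * 100
= 4.0 * 100
= 400.00%

400.00%


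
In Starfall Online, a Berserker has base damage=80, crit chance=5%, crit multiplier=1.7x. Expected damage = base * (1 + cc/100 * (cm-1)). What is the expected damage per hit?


E[dmg] = base * (1 + crit_chance * (crit_mult - 1))
cc as decimal = 5/100 = 0.05
cm - 1 = 1.7 - 1 = 0.7
Bonus factor = 0.05 * 0.7 = 0.035
Total multiplier = 1 + 0.035 = 1.035
Expected damage = 80 * 1.035 = 82.80

82.80 damage


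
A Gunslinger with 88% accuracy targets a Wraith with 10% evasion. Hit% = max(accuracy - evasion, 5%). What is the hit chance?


accuracy - evasion = 88 - 10 = 78
Apply floor: max(78, 5) = 78
Hit chance = 78%

78%


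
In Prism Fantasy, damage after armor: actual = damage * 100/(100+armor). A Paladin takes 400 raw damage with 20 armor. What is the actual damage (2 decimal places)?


actual = 400 * 100 / (100 + 20)
= 400 * 100 / 120
= 40000 / 120
= 333.33

333.33 damage


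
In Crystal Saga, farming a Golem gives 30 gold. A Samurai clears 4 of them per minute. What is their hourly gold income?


Gold per minute = 30 * 4 = 120
Gold per hour = 120 * 60 = 7200

7200 gold/hour


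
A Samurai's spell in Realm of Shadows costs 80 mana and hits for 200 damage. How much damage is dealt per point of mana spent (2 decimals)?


Efficiency = damage / mana
= 200 / 80
= 2.50

2.50 dmg/mana


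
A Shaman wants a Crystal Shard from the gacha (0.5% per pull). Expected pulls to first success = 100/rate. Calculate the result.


Expected pulls for a geometric distribution = 1/p = 100 / rate%
= 100 / 0.5
= 200.0

200.0 pulls


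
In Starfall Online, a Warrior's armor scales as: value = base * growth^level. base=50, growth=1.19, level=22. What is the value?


value = base * growth^level
= 50 * 1.19^22
= 50 * 45.923307
= 2296.17

2296.17 armor


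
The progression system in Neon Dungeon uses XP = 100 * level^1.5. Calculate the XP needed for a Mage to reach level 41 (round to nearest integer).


XP = 100 * level^1.5
Substitute level = 41:
XP = 100 * 41^1.5
= 100 * 262.5281
= 26253

26253 XP


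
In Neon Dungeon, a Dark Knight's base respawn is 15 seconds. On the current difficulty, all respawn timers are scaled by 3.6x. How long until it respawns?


Respawn time = base * multiplier
= 15 * 3.6
= 54.0 seconds

54.0 seconds


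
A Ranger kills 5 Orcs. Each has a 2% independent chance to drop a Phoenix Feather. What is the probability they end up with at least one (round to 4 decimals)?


P(at least one) = 1 - P(none) = 1 - (1-p)^n
p = 2/100 = 0.02
1 - p = 0.98
(1 - p)^5 = 0.98^5 = 0.903921
P(at least one) = 1 - 0.903921 = 0.0961

0.0961


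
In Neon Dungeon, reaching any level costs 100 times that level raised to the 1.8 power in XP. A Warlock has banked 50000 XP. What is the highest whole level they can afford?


XP = 100 * level^1.8, so level = (XP / 100)^(1/1.8)
= (50000 / 100)^(1/1.8)
= 500.0^0.5556
= 31.5811
Floor: level = 31

level 31


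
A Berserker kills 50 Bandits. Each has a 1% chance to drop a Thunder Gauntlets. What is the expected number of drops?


Expected drops = kills * (drop_rate / 100)
= 50 * (1 / 100)
= 50 * 0.01
= 0.5

0.5 drops


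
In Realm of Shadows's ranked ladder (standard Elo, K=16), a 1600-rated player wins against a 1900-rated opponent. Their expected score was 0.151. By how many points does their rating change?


Elo update: delta = K * (S - Ea), where S = 1 (wins)
S - Ea = 1 - 0.151 = 0.849
Rating change = 16 * 0.849
= 13.58

13.58 rating points


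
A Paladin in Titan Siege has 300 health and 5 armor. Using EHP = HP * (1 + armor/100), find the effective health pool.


EHP = 300 * (1 + 5/100)
= 300 * (1 + 0.05)
= 300 * 1.05
= 315.0

315.0 EHP


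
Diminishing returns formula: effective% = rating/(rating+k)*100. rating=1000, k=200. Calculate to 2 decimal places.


effective% = rating / (rating + k) * 100
= 1000 / (1000 + 200) * 100
= 1000 / 1200 * 100
= 0.833333 * 100
= 83.33%

83.33%


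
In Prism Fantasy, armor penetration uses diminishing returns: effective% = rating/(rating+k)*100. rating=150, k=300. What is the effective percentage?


effective% = rating / (rating + k) * 100
= 150 / (150 + 300) * 100
= 150 / 450 * 100
= 0.333333 * 100
= 33.33%

33.33%


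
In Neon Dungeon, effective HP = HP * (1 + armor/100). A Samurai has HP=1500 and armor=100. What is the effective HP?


EHP = 1500 * (1 + 100/100)
= 1500 * (1 + 1.0)
= 1500 * 2.0
= 3000.0

3000.0 EHP


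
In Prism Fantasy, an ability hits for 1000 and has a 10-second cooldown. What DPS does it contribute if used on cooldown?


DPS = damage / cooldown
= 1000 / 10
= 100.00

100.00 DPS


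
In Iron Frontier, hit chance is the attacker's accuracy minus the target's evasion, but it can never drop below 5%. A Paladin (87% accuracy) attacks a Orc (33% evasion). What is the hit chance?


accuracy - evasion = 87 - 33 = 54
Apply floor: max(54, 5) = 54
Hit chance = 54%

54%


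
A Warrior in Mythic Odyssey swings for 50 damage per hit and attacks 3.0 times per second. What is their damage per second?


DPS = damage * attack_speed
= 50 * 3.0
= 150.0

150.0 DPS


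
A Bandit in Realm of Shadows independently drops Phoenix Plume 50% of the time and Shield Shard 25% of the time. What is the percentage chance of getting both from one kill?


For independent events, P(both) = P(A) * P(B)
= 50% * 25%
= 1250 / 100 %
= 12.5%

12.5%


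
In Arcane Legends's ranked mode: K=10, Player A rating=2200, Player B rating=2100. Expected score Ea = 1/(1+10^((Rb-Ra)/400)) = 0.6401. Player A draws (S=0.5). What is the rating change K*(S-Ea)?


Elo update: delta = K * (S - Ea), where S = 0.5 (draws)
S - Ea = 0.5 - 0.6401 = -0.1401
Rating change = 10 * -0.1401
= -1.40

-1.40 rating points


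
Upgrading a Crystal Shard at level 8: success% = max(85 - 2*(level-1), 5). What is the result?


raw_rate = 85 - 2 * (8 - 1)
= 85 - 2 * 7
= 85 - 14
= 71
Apply floor: max(71, 5) = 71%

71%


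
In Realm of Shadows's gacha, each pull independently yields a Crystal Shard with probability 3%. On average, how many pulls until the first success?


Expected pulls for a geometric distribution = 1/p = 100 / rate%
= 100 / 3
= 33.33

33.33 pulls


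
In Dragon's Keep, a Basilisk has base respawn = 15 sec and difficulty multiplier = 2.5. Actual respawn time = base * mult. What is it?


Respawn time = base * multiplier
= 15 * 2.5
= 37.5 seconds

37.5 seconds


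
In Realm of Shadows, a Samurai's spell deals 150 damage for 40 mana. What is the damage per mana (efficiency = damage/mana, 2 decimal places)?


Efficiency = damage / mana
= 150 / 40
= 3.75

3.75 dmg/mana


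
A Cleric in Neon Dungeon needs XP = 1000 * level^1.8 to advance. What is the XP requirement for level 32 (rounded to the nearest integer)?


XP = 1000 * level^1.8
Substitute level = 32:
XP = 1000 * 32^1.8
= 1000 * 512.0
= 512000

512000 XP


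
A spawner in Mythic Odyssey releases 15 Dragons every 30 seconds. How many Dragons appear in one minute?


Spawns per minute = count * (60 / interval)
= 15 * (60 / 30)
= 15 * 2.0
= 30.0

30.0 per minute


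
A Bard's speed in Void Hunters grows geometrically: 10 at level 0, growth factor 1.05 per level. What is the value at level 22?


value = base * growth^level
= 10 * 1.05^22
= 10 * 2.925261
= 29.25

29.25 speed


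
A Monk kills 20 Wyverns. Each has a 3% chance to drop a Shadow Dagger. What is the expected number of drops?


Expected drops = kills * (drop_rate / 100)
= 20 * (3 / 100)
= 20 * 0.03
= 0.6

0.6 drops


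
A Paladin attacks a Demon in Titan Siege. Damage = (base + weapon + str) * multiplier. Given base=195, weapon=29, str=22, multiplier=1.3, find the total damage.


Sum base + weapon + str = 195 + 29 + 22 = 246
Multiply by 1.3:
246 * 1.3 = 319.8

319.8 damage


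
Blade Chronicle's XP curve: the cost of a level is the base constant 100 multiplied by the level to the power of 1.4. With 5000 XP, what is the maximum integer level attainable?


XP = 100 * level^1.4, so level = (XP / 100)^(1/1.4)
= (5000 / 100)^(1/1.4)
= 50.0^0.7143
= 16.3512
Floor: level = 16

level 16


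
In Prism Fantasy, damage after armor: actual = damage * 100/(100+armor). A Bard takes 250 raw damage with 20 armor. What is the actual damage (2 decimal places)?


actual = 250 * 100 / (100 + 20)
= 250 * 100 / 120
= 25000 / 120
= 208.33

208.33 damage


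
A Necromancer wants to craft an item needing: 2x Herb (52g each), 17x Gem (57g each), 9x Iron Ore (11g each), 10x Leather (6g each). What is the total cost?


Cost breakdown:
  Herb: 2 * 52 = 104
  Gem: 17 * 57 = 969
  Iron Ore: 9 * 11 = 99
  Leather: 10 * 6 = 60
Total = 104 + 969 + 99 + 60 = 1232

1232 gold


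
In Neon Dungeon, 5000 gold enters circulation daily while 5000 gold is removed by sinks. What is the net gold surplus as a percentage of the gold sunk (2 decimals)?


Net gold = 5000 - 5000 = 0
Inflation rate = net / sunk * 100 = 0 / 5000 * 100
= 0.0 * 100
= 0.00%

0.00%


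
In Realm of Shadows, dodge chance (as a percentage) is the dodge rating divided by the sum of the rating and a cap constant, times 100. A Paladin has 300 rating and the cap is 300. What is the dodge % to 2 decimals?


dodge% = 300 / (300 + 300) * 100
= 300 / 600 * 100
= 0.5 * 100
= 50.00%

50.00%


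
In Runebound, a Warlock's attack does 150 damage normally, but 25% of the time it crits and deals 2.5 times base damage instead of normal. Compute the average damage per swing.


E[dmg] = base * (1 + crit_chance * (crit_mult - 1))
cc as decimal = 25/100 = 0.25
cm - 1 = 2.5 - 1 = 1.5
Bonus factor = 0.25 * 1.5 = 0.375
Total multiplier = 1 + 0.375 = 1.375
Expected damage = 150 * 1.375 = 206.25

206.25 damage


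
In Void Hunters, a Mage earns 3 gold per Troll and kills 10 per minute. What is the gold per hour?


Gold per minute = 3 * 10 = 30
Gold per hour = 30 * 60 = 1800

1800 gold/hour


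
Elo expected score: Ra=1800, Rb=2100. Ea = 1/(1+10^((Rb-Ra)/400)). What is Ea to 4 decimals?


Elo expected score: Ea = 1/(1 + 10^((Rb-Ra)/400))
Rb - Ra = 2100 - 1800 = 300
(Rb-Ra)/400 = 300/400 = 0.75
10^0.75 = 5.623413
Ea = 1/(1 + 5.623413) = 1/6.623413 = 0.1510

0.1510


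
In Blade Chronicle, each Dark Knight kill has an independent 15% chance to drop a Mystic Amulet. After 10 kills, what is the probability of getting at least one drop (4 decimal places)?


P(at least one) = 1 - P(none) = 1 - (1-p)^n
p = 15/100 = 0.15
1 - p = 0.85
(1 - p)^10 = 0.85^10 = 0.196874
P(at least one) = 1 - 0.196874 = 0.8031

0.8031


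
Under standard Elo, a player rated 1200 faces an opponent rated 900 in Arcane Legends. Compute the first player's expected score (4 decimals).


Elo expected score: Ea = 1/(1 + 10^((Rb-Ra)/400))
Rb - Ra = 900 - 1200 = -300
(Rb-Ra)/400 = -300/400 = -0.75
10^-0.75 = 0.177828
Ea = 1/(1 + 0.177828) = 1/1.177828 = 0.8490

0.8490


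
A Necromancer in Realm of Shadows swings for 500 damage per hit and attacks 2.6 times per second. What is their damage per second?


DPS = damage * attack_speed
= 500 * 2.6
= 1300.0

1300.0 DPS


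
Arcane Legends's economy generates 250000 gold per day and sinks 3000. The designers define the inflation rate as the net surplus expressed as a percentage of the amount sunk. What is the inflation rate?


Net gold = 250000 - 3000 = 247000
Inflation rate = net / sunk * 100 = 247000 / 3000 * 100
= 82.333333 * 100
= 8233.33%

8233.33%


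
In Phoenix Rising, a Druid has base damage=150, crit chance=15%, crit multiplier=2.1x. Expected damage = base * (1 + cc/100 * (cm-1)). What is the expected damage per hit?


E[dmg] = base * (1 + crit_chance * (crit_mult - 1))
cc as decimal = 15/100 = 0.15
cm - 1 = 2.1 - 1 = 1.1
Bonus factor = 0.15 * 1.1 = 0.165
Total multiplier = 1 + 0.165 = 1.165
Expected damage = 150 * 1.165 = 174.75

174.75 damage


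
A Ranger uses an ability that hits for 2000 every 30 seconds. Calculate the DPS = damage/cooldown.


DPS = damage / cooldown
= 2000 / 30
= 66.67

66.67 DPS


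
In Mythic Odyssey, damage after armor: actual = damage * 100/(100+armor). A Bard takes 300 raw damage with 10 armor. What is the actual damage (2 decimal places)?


actual = 300 * 100 / (100 + 10)
= 300 * 100 / 110
= 30000 / 110
= 272.73

272.73 damage


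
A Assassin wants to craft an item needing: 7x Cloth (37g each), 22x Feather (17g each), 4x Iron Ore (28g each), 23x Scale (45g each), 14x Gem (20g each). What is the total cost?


Cost breakdown:
  Cloth: 7 * 37 = 259
  Feather: 22 * 17 = 374
  Iron Ore: 4 * 28 = 112
  Scale: 23 * 45 = 1035
  Gem: 14 * 20 = 280
Total = 259 + 374 + 112 + 1035 + 280 = 2060

2060 gold


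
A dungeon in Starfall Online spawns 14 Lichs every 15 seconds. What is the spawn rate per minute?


Spawns per minute = count * (60 / interval)
= 14 * (60 / 15)
= 14 * 4.0
= 56.0

56.0 per minute


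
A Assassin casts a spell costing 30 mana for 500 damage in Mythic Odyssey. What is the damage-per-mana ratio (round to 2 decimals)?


Efficiency = damage / mana
= 500 / 30
= 16.67

16.67 dmg/mana


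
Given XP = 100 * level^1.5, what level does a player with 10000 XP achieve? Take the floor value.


XP = 100 * level^1.5, so level = (XP / 100)^(1/1.5)
= (10000 / 100)^(1/1.5)
= 100.0^0.6667
= 21.5443
Floor: level = 21

level 21


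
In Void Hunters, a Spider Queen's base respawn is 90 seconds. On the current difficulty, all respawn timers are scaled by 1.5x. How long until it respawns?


Respawn time = base * multiplier
= 90 * 1.5
= 135.0 seconds

135.0 seconds


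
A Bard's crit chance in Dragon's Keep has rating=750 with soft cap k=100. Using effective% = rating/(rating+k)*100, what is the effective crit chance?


effective% = rating / (rating + k) * 100
= 750 / (750 + 100) * 100
= 750 / 850 * 100
= 0.882353 * 100
= 88.24%

88.24%


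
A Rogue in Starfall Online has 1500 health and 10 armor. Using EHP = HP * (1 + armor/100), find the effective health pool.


EHP = 1500 * (1 + 10/100)
= 1500 * (1 + 0.1)
= 1500 * 1.1
= 1650.0

1650.0 EHP


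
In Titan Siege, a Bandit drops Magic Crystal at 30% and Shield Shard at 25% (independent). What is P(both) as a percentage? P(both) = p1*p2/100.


For independent events, P(both) = P(A) * P(B)
= 30% * 25%
= 750 / 100 %
= 7.5%

7.5%


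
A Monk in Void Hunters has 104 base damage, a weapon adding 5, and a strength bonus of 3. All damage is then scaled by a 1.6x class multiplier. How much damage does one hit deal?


Sum base + weapon + str = 104 + 5 + 3 = 112
Multiply by 1.6:
112 * 1.6 = 179.2

179.2 damage


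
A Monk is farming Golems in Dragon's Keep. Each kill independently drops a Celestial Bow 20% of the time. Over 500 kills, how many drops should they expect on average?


Expected drops = kills * (drop_rate / 100)
= 500 * (20 / 100)
= 500 * 0.2
= 100.0

100.0 drops


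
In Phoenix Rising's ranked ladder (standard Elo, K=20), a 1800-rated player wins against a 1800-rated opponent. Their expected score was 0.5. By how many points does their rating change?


Elo update: delta = K * (S - Ea), where S = 1 (wins)
S - Ea = 1 - 0.5 = 0.5
Rating change = 20 * 0.5
= 10.00

10.00 rating points


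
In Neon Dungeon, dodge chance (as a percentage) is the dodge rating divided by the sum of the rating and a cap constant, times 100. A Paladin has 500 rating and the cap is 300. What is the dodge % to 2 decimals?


dodge% = 500 / (500 + 300) * 100
= 500 / 800 * 100
= 0.625 * 100
= 62.50%

62.50%


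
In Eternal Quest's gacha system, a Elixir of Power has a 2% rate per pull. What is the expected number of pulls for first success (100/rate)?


Expected pulls for a geometric distribution = 1/p = 100 / rate%
= 100 / 2
= 50.0

50.0 pulls


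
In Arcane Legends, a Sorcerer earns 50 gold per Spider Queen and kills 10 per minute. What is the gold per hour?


Gold per minute = 50 * 10 = 500
Gold per hour = 500 * 60 = 30000

30000 gold/hour


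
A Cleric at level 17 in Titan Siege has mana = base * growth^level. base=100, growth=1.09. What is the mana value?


value = base * growth^level
= 100 * 1.09^17
= 100 * 4.327633
= 432.76

432.76 mana


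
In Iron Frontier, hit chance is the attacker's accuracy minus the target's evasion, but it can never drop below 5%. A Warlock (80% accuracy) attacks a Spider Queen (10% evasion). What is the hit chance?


accuracy - evasion = 80 - 10 = 70
Apply floor: max(70, 5) = 70
Hit chance = 70%

70%


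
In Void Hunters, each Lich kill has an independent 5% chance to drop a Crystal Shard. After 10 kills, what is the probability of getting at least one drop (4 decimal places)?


P(at least one) = 1 - P(none) = 1 - (1-p)^n
p = 5/100 = 0.05
1 - p = 0.95
(1 - p)^10 = 0.95^10 = 0.598737
P(at least one) = 1 - 0.598737 = 0.4013

0.4013


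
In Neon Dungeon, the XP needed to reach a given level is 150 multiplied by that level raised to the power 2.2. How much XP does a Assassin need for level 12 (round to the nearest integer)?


XP = 150 * level^2.2
Substitute level = 12:
XP = 150 * 12^2.2
= 150 * 236.7003
= 35505

35505 XP


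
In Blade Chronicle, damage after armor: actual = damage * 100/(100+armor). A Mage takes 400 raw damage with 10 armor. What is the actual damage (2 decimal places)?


actual = 400 * 100 / (100 + 10)
= 400 * 100 / 110
= 40000 / 110
= 363.64

363.64 damage


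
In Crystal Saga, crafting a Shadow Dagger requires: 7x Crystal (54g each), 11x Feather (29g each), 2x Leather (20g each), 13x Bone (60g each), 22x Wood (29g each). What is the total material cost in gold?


Cost breakdown:
  Crystal: 7 * 54 = 378
  Feather: 11 * 29 = 319
  Leather: 2 * 20 = 40
  Bone: 13 * 60 = 780
  Wood: 22 * 29 = 638
Total = 378 + 319 + 40 + 780 + 638 = 2155

2155 gold


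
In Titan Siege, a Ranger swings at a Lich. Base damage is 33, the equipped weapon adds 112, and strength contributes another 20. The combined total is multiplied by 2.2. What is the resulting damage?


Sum base + weapon + str = 33 + 112 + 20 = 165
Multiply by 2.2:
165 * 2.2 = 363.0

363.0 damage


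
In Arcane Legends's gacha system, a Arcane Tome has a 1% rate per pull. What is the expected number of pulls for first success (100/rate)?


Expected pulls for a geometric distribution = 1/p = 100 / rate%
= 100 / 1
= 100.0

100.0 pulls


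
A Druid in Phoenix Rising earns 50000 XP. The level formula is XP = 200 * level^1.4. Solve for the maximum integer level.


XP = 200 * level^1.4, so level = (XP / 200)^(1/1.4)
= (50000 / 200)^(1/1.4)
= 250.0^0.7143
= 51.6196
Floor: level = 51

level 51


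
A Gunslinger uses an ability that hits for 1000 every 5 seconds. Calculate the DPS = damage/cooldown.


DPS = damage / cooldown
= 1000 / 5
= 200.00

200.00 DPS


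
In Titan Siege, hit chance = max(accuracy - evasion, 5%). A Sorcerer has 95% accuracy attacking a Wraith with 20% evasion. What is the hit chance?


accuracy - evasion = 95 - 20 = 75
Apply floor: max(75, 5) = 75
Hit chance = 75%

75%


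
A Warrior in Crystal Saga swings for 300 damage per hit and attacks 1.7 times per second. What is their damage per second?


DPS = damage * attack_speed
= 300 * 1.7
= 510.0

510.0 DPS


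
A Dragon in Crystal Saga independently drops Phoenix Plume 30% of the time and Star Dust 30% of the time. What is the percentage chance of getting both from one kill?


For independent events, P(both) = P(A) * P(B)
= 30% * 30%
= 900 / 100 %
= 9.0%

9.0%


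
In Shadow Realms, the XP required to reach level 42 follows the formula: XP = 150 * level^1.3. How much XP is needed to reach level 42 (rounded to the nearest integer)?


XP = 150 * level^1.3
Substitute level = 42:
XP = 150 * 42^1.3
= 150 * 128.8914
= 19334

19334 XP


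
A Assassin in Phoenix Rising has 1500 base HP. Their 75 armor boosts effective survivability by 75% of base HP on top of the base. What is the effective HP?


EHP = 1500 * (1 + 75/100)
= 1500 * (1 + 0.75)
= 1500 * 1.75
= 2625.0

2625.0 EHP


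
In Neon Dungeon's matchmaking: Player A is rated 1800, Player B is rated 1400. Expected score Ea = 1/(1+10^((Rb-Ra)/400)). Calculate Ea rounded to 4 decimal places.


Elo expected score: Ea = 1/(1 + 10^((Rb-Ra)/400))
Rb - Ra = 1400 - 1800 = -400
(Rb-Ra)/400 = -400/400 = -1.0
10^-1.0 = 0.1
Ea = 1/(1 + 0.1) = 1/1.1 = 0.9091

0.9091


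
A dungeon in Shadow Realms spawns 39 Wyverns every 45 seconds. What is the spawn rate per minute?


Spawns per minute = count * (60 / interval)
= 39 * (60 / 45)
= 39 * 1.3333
= 52.0

52.0 per minute


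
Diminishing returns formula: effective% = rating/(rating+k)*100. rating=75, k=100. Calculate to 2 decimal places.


effective% = rating / (rating + k) * 100
= 75 / (75 + 100) * 100
= 75 / 175 * 100
= 0.428571 * 100
= 42.86%

42.86%


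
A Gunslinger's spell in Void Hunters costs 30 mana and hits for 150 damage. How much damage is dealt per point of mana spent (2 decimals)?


Efficiency = damage / mana
= 150 / 30
= 5.00

5.00 dmg/mana


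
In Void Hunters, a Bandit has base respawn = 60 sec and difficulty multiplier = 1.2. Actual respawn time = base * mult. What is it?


Respawn time = base * multiplier
= 60 * 1.2
= 72.0 seconds

72.0 seconds


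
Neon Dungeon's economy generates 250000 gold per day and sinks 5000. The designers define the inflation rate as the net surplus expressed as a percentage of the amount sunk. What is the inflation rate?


Net gold = 250000 - 5000 = 245000
Inflation rate = net / sunk * 100 = 245000 / 5000 * 100
= 49.0 * 100
= 4900.00%

4900.00%
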